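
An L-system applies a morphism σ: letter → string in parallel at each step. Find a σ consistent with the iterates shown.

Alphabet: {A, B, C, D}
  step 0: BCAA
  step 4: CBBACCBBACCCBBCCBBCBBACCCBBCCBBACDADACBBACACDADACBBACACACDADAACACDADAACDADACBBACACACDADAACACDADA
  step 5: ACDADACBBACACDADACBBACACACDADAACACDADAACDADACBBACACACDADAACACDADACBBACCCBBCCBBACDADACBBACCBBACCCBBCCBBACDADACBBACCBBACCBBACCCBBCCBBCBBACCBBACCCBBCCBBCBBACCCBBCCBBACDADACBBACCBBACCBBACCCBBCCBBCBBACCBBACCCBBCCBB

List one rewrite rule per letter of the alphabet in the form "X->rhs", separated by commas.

  step 4 ⇒ step 5: CBBACCBBACCCBBCCBBCBBACCCBBCCBBACDADACBBACACDADACBBACACACDADAACACDADAACDADACBBACACACDADAACACDADA ⇒ AC·DA·DA·CBB·AC·AC·DA·DA·CBB·AC·AC·AC·DA·DA·AC·AC·DA·DA·AC·DA·DA·CBB·AC·AC·AC·DA·DA·AC·AC·DA·DA·CBB·AC·C·CBB·C·CBB·AC·DA·DA·CBB·AC·CBB·AC·C·CBB·C·CBB·AC·DA·DA·CBB·AC·CBB·AC·CBB·AC·C·CBB·C·CBB·CBB·AC·CBB·AC·C·CBB·C·CBB·CBB·AC·C·CBB·C·CBB·AC·DA·DA·CBB·AC·CBB·AC·CBB·AC·C·CBB·C·CBB·CBB·AC·CBB·AC·C·CBB·C·CBB
    A ↦ CBB
    B ↦ DA
    C ↦ AC
    D ↦ C

A->CBB, B->DA, C->AC, D->C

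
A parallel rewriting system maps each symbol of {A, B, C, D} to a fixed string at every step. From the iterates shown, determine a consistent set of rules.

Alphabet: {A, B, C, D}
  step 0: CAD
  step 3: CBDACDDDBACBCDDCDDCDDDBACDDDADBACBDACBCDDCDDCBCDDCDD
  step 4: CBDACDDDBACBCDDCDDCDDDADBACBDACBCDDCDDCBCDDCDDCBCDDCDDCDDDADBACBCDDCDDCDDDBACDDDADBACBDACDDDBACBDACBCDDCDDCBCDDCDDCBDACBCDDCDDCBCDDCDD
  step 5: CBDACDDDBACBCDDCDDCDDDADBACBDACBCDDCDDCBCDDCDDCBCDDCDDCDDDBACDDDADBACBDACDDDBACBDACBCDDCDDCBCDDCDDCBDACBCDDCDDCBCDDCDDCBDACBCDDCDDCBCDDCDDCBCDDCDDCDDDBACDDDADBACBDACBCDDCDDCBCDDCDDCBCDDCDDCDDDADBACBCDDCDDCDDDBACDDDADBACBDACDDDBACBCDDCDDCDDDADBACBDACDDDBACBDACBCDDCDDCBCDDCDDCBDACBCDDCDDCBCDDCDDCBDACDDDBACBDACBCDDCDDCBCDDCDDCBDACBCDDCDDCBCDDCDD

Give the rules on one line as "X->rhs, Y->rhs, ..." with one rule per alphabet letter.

A->DBA, B->DA, C->CB, D->CDD

  step 4 ⇒ step 5: CBDACDDDBACBCDDCDDCDDDADBACBDACBCDDCDDCBCDDCDDCBCDDCDDCDDDADBACBCDDCDDCDDDBACDDDADBACBDACDDDBACBDACBCDDCDDCBCDDCDDCBDACBCDDCDDCBCDDCDD ⇒ CB·DA·CDD·DBA·CB·CDD·CDD·CDD·DA·DBA·CB·DA·CB·CDD·CDD·CB·CDD·CDD·CB·CDD·CDD·CDD·DBA·CDD·DA·DBA·CB·DA·CDD·DBA·CB·DA·CB·CDD·CDD·CB·CDD·CDD·CB·DA·CB·CDD·CDD·CB·CDD·CDD·CB·DA·CB·CDD·CDD·CB·CDD·CDD·CB·CDD·CDD·CDD·DBA·CDD·DA·DBA·CB·DA·CB·CDD·CDD·CB·CDD·CDD·CB·CDD·CDD·CDD·DA·DBA·CB·CDD·CDD·CDD·DBA·CDD·DA·DBA·CB·DA·CDD·DBA·CB·CDD·CDD·CDD·DA·DBA·CB·DA·CDD·DBA·CB·DA·CB·CDD·CDD·CB·CDD·CDD·CB·DA·CB·CDD·CDD·CB·CDD·CDD·CB·DA·CDD·DBA·CB·DA·CB·CDD·CDD·CB·CDD·CDD·CB·DA·CB·CDD·CDD·CB·CDD·CDD
    A ↦ DBA
    B ↦ DA
    C ↦ CB
    D ↦ CDD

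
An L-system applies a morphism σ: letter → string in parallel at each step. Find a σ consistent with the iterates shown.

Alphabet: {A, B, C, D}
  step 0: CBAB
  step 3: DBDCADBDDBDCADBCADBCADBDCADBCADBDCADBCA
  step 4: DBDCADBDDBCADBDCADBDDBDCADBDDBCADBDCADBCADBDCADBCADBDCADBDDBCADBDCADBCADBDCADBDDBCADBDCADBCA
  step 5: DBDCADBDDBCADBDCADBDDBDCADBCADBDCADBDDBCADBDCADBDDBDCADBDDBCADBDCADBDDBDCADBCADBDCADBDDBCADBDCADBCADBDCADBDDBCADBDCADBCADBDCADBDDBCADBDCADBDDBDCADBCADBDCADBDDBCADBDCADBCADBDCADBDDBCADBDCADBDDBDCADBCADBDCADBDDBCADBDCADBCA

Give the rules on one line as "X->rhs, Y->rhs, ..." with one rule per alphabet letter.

  step 4 ⇒ step 5: DBDCADBDDBCADBDCADBDDBDCADBDDBCADBDCADBCADBDCADBCADBDCADBDDBCADBDCADBCADBDCADBDDBCADBDCADBCA ⇒ DBD·CA·DBD·D·BCA·DBD·CA·DBD·DBD·CA·D·BCA·DBD·CA·DBD·D·BCA·DBD·CA·DBD·DBD·CA·DBD·D·BCA·DBD·CA·DBD·DBD·CA·D·BCA·DBD·CA·DBD·D·BCA·DBD·CA·D·BCA·DBD·CA·DBD·D·BCA·DBD·CA·D·BCA·DBD·CA·DBD·D·BCA·DBD·CA·DBD·DBD·CA·D·BCA·DBD·CA·DBD·D·BCA·DBD·CA·D·BCA·DBD·CA·DBD·D·BCA·DBD·CA·DBD·DBD·CA·D·BCA·DBD·CA·DBD·D·BCA·DBD·CA·D·BCA
    A ↦ BCA
    B ↦ CA
    C ↦ D
    D ↦ DBD

A->BCA, B->CA, C->D, D->DBD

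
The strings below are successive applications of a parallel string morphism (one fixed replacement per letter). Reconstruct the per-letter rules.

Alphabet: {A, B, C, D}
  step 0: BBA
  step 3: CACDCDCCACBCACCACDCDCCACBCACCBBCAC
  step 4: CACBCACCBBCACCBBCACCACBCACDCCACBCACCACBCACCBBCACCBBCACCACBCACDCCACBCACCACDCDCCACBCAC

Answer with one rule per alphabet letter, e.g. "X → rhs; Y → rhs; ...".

A->B, B->DC, C->CAC, D->CBB

  step 3 ⇒ step 4: CACDCDCCACBCACCACDCDCCACBCACCBBCAC ⇒ CAC·B·CAC·CBB·CAC·CBB·CAC·CAC·B·CAC·DC·CAC·B·CAC·CAC·B·CAC·CBB·CAC·CBB·CAC·CAC·B·CAC·DC·CAC·B·CAC·CAC·DC·DC·CAC·B·CAC
    A ↦ B
    B ↦ DC
    C ↦ CAC
    D ↦ CBB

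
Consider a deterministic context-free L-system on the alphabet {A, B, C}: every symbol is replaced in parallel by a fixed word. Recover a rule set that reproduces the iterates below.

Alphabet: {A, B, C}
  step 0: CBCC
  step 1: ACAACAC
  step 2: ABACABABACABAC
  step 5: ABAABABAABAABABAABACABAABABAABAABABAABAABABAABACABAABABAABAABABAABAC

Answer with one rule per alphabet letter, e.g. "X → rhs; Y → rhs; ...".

A->AB, B->A, C->AC

  step 1 ⇒ step 2: ACAACAC ⇒ AB·AC·AB·AB·AC·AB·AC
    A ↦ AB
    C ↦ AC
  step 0 ⇒ step 1: CBCC ⇒ AC·A·AC·AC
    B ↦ A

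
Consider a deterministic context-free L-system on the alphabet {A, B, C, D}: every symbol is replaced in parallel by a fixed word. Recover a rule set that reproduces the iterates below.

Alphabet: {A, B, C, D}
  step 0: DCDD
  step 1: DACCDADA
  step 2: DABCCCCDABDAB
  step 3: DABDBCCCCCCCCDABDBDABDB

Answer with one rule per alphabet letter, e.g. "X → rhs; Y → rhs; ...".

  step 2 ⇒ step 3: DABCCCCDABDAB ⇒ DA·B·DB·CC·CC·CC·CC·DA·B·DB·DA·B·DB
    A ↦ B
    B ↦ DB
    C ↦ CC
    D ↦ DA

A->B, B->DB, C->CC, D->DA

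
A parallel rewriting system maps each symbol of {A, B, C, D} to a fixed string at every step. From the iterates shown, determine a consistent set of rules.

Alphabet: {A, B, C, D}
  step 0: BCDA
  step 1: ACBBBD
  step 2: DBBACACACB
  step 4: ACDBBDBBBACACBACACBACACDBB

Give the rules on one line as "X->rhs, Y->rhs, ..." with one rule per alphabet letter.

  step 1 ⇒ step 2: ACBBBD ⇒ D·BB·AC·AC·AC·B
    A ↦ D
    B ↦ AC
    C ↦ BB
    D ↦ B

A->D, B->AC, C->BB, D->B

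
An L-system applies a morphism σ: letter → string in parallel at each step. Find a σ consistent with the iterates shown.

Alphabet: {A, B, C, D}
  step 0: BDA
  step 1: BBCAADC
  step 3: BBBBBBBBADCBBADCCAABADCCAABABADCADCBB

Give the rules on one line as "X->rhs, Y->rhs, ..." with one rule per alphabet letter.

  step 0 ⇒ step 1: BDA ⇒ BB·CA·ADC
    A ↦ ADC
    B ↦ BB
    D ↦ CA
    C ↦ AB  (constrained at step 1)

A->ADC, B->BB, C->AB, D->CA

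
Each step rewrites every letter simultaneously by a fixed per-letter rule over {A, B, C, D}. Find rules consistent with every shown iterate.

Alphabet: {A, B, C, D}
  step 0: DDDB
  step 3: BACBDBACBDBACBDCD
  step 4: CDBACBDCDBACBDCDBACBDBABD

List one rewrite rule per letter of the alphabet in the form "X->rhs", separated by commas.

  step 3 ⇒ step 4: BACBDBACBDBACBDCD ⇒ C·D·BA·C·BD·C·D·BA·C·BD·C·D·BA·C·BD·BA·BD
    A ↦ D
    B ↦ C
    C ↦ BA
    D ↦ BD

A->D, B->C, C->BA, D->BD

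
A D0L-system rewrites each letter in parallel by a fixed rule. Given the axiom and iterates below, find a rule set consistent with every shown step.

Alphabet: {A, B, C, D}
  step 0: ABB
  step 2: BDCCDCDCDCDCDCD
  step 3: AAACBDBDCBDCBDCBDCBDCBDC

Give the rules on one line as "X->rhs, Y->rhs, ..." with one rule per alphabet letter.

  step 2 ⇒ step 3: BDCCDCDCDCDCDCD ⇒ AAA·C·BD·BD·C·BD·C·BD·C·BD·C·BD·C·BD·C
    B ↦ AAA
    C ↦ BD
    D ↦ C
    A ↦ CD  (constrained at step 0)

A->CD, B->AAA, C->BD, D->C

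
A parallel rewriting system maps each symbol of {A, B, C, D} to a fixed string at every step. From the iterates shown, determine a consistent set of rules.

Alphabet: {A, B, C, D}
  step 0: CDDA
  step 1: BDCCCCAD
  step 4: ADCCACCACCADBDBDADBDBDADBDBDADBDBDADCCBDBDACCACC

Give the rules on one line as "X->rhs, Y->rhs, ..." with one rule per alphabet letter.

A->AD, B->A, C->BD, D->CC

  step 0 ⇒ step 1: CDDA ⇒ BD·CC·CC·AD
    A ↦ AD
    C ↦ BD
    D ↦ CC
    B ↦ A  (constrained at step 1)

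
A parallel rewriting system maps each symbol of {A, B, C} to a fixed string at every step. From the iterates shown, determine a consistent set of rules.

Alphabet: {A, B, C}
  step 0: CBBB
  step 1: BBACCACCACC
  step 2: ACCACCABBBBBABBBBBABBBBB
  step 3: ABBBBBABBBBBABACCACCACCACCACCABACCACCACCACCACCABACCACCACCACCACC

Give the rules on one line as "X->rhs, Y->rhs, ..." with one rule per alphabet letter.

  step 2 ⇒ step 3: ACCACCABBBBBABBBBBABBBBB ⇒ AB·BB·BB·AB·BB·BB·AB·ACC·ACC·ACC·ACC·ACC·AB·ACC·ACC·ACC·ACC·ACC·AB·ACC·ACC·ACC·ACC·ACC
    A ↦ AB
    B ↦ ACC
    C ↦ BB

A->AB, B->ACC, C->BB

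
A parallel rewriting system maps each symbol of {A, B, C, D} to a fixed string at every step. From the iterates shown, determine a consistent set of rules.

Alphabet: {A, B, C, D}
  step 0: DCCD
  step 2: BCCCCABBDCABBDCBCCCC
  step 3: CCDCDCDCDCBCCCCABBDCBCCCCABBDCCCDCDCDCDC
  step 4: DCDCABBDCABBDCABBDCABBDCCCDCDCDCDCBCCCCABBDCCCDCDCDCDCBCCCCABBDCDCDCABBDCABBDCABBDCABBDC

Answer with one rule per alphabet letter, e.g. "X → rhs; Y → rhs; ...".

  step 3 ⇒ step 4: CCDCDCDCDCBCCCCABBDCBCCCCABBDCCCDCDCDCDC ⇒ DC·DC·ABB·DC·ABB·DC·ABB·DC·ABB·DC·CC·DC·DC·DC·DC·B·CC·CC·ABB·DC·CC·DC·DC·DC·DC·B·CC·CC·ABB·DC·DC·DC·ABB·DC·ABB·DC·ABB·DC·ABB·DC
    A ↦ B
    B ↦ CC
    C ↦ DC
    D ↦ ABB

A->B, B->CC, C->DC, D->ABB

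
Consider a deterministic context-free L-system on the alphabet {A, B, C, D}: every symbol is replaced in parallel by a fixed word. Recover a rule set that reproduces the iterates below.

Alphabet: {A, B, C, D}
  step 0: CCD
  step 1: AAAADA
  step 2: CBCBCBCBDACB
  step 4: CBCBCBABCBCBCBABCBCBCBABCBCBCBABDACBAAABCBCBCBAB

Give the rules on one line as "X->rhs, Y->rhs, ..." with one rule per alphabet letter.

  step 1 ⇒ step 2: AAAADA ⇒ CB·CB·CB·CB·DA·CB
    A ↦ CB
    D ↦ DA
    B ↦ AB  (constrained at step 2)
  step 0 ⇒ step 1: CCD ⇒ AA·AA·DA
    C ↦ AA

A->CB, B->AB, C->AA, D->DA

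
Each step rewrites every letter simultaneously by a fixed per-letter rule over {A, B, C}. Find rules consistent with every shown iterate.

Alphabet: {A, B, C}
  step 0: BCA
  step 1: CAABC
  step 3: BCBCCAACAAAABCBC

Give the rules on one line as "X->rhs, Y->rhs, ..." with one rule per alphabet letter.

  step 0 ⇒ step 1: BCA ⇒ C·AA·BC
    A ↦ BC
    B ↦ C
    C ↦ AA

A->BC, B->C, C->AA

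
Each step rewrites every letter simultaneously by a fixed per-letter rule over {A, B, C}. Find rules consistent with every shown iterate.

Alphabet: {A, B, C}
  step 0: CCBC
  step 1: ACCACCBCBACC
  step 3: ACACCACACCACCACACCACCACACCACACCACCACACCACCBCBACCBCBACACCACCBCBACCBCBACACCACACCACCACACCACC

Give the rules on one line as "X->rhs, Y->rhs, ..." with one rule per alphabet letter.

  step 0 ⇒ step 1: CCBC ⇒ ACC·ACC·BCB·ACC
    B ↦ BCB
    C ↦ ACC
    A ↦ AC  (constrained at step 1)

A->AC, B->BCB, C->ACC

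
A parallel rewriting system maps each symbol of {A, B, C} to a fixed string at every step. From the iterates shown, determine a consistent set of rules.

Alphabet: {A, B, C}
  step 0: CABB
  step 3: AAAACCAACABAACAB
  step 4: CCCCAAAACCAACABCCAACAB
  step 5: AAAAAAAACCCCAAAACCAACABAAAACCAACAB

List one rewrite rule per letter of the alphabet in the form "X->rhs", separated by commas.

A->C, B->AB, C->AA

  step 4 ⇒ step 5: CCCCAAAACCAACABCCAACAB ⇒ AA·AA·AA·AA·C·C·C·C·AA·AA·C·C·AA·C·AB·AA·AA·C·C·AA·C·AB
    A ↦ C
    B ↦ AB
    C ↦ AA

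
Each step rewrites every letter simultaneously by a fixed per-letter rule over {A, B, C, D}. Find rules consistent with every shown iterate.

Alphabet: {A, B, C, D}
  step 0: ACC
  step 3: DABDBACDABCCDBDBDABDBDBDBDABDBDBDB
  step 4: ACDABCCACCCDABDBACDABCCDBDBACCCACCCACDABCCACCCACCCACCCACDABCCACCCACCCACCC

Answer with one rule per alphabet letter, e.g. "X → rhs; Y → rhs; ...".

A->DAB, B->CC, C->DB, D->AC

  step 3 ⇒ step 4: DABDBACDABCCDBDBDABDBDBDBDABDBDBDB ⇒ AC·DAB·CC·AC·CC·DAB·DB·AC·DAB·CC·DB·DB·AC·CC·AC·CC·AC·DAB·CC·AC·CC·AC·CC·AC·CC·AC·DAB·CC·AC·CC·AC·CC·AC·CC
    A ↦ DAB
    B ↦ CC
    C ↦ DB
    D ↦ AC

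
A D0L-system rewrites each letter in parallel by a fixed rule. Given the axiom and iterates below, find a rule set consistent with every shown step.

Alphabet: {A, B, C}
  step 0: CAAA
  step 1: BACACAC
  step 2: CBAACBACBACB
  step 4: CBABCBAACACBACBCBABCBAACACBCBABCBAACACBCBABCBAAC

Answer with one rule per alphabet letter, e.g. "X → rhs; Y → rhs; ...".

A->AC, B->CBA, C->B

  step 1 ⇒ step 2: BACACAC ⇒ CBA·AC·B·AC·B·AC·B
    A ↦ AC
    B ↦ CBA
    C ↦ B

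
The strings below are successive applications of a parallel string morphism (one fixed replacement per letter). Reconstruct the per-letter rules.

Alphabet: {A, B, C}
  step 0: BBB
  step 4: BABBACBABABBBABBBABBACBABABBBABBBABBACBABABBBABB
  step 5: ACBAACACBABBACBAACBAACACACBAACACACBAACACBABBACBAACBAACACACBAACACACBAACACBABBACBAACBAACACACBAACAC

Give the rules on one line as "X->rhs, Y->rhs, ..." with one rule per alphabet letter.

  step 4 ⇒ step 5: BABBACBABABBBABBBABBACBABABBBABBBABBACBABABBBABB ⇒ AC·BA·AC·AC·BA·BB·AC·BA·AC·BA·AC·AC·AC·BA·AC·AC·AC·BA·AC·AC·BA·BB·AC·BA·AC·BA·AC·AC·AC·BA·AC·AC·AC·BA·AC·AC·BA·BB·AC·BA·AC·BA·AC·AC·AC·BA·AC·AC
    A ↦ BA
    B ↦ AC
    C ↦ BB

A->BA, B->AC, C->BB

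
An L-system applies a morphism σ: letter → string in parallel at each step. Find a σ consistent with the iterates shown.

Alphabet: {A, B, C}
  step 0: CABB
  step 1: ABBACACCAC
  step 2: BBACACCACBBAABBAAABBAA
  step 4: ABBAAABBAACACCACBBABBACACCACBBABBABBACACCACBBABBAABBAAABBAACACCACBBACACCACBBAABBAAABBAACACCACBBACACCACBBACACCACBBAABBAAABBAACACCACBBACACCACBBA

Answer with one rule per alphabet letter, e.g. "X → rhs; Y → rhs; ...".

A->BBA, B->CAC, C->A

  step 1 ⇒ step 2: ABBACACCAC ⇒ BBA·CAC·CAC·BBA·A·BBA·A·A·BBA·A
    A ↦ BBA
    B ↦ CAC
    C ↦ A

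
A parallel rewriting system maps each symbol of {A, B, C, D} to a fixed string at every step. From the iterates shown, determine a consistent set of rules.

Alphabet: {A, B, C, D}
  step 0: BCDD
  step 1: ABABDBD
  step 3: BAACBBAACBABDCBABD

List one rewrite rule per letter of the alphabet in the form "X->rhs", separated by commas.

  step 0 ⇒ step 1: BCDD ⇒ A·BA·BD·BD
    B ↦ A
    C ↦ BA
    D ↦ BD
    A ↦ CB  (constrained at step 1)

A->CB, B->A, C->BA, D->BD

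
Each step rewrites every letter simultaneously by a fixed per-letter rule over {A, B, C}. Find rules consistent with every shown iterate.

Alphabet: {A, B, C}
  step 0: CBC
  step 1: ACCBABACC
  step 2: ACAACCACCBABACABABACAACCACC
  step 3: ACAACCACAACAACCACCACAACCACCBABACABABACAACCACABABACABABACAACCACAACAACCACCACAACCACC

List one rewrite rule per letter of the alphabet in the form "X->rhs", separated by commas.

A->ACA, B->BAB, C->ACC

  step 2 ⇒ step 3: ACAACCACCBABACABABACAACCACC ⇒ ACA·ACC·ACA·ACA·ACC·ACC·ACA·ACC·ACC·BAB·ACA·BAB·ACA·ACC·ACA·BAB·ACA·BAB·ACA·ACC·ACA·ACA·ACC·ACC·ACA·ACC·ACC
    A ↦ ACA
    B ↦ BAB
    C ↦ ACC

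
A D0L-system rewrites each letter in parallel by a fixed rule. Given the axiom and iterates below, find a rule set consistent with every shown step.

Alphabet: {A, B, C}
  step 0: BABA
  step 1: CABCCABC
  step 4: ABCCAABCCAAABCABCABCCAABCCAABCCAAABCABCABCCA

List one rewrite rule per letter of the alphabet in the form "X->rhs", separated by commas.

  step 0 ⇒ step 1: BABA ⇒ C·ABC·C·ABC
    A ↦ ABC
    B ↦ C
    C ↦ A  (constrained at step 1)

A->ABC, B->C, C->A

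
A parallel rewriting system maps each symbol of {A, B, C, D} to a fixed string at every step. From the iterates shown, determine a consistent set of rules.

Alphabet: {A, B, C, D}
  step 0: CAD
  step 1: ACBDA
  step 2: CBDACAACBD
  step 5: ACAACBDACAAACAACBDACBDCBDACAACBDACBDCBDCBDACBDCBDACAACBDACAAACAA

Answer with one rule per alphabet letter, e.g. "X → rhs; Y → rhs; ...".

  step 1 ⇒ step 2: ACBDA ⇒ CBD·A·CA·A·CBD
    A ↦ CBD
    B ↦ CA
    C ↦ A
    D ↦ A

A->CBD, B->CA, C->A, D->A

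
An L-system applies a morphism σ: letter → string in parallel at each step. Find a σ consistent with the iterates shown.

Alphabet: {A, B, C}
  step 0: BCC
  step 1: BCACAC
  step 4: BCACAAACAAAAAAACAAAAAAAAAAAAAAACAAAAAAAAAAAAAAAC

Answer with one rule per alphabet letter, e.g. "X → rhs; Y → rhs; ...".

  step 0 ⇒ step 1: BCC ⇒ BC·AC·AC
    B ↦ BC
    C ↦ AC
    A ↦ AA  (constrained at step 1)

A->AA, B->BC, C->AC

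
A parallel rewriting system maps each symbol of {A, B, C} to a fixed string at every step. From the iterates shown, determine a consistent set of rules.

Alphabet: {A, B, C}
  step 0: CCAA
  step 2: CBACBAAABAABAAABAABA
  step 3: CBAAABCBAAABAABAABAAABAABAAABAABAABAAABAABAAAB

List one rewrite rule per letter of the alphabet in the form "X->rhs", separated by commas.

A->AAB, B->A, C->CB

  step 2 ⇒ step 3: CBACBAAABAABAAABAABA ⇒ CB·A·AAB·CB·A·AAB·AAB·AAB·A·AAB·AAB·A·AAB·AAB·AAB·A·AAB·AAB·A·AAB
    A ↦ AAB
    B ↦ A
    C ↦ CB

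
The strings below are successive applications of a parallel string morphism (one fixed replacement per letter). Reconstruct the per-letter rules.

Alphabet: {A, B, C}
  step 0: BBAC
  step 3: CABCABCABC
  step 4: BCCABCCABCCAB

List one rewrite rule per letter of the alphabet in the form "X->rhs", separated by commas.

  step 3 ⇒ step 4: CABCABCABC ⇒ B·C·CA·B·C·CA·B·C·CA·B
    A ↦ C
    B ↦ CA
    C ↦ B

A->C, B->CA, C->B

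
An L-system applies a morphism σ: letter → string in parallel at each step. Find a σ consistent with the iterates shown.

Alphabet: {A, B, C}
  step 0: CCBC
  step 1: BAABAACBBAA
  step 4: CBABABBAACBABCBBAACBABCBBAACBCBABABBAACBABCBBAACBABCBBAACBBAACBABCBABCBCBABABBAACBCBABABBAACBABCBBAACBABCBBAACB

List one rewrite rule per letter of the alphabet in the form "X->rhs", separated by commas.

A->AB, B->CB, C->BAA

  step 0 ⇒ step 1: CCBC ⇒ BAA·BAA·CB·BAA
    B ↦ CB
    C ↦ BAA
    A ↦ AB  (constrained at step 1)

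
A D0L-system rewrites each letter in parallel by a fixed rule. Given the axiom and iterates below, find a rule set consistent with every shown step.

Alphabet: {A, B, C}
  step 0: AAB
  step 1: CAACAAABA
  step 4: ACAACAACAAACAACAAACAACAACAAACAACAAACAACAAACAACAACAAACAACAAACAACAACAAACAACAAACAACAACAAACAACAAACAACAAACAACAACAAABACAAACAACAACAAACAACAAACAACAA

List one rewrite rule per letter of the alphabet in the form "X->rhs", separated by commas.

A->CAA, B->ABA, C->A

  step 0 ⇒ step 1: AAB ⇒ CAA·CAA·ABA
    A ↦ CAA
    B ↦ ABA
    C ↦ A  (constrained at step 1)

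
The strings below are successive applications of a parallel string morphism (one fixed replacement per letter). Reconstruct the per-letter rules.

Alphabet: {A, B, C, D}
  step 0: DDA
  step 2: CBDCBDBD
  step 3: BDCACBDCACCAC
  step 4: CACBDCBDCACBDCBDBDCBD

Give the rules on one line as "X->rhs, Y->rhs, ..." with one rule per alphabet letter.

  step 3 ⇒ step 4: BDCACBDCACCAC ⇒ C·AC·BD·C·BD·C·AC·BD·C·BD·BD·C·BD
    A ↦ C
    B ↦ C
    C ↦ BD
    D ↦ AC

A->C, B->C, C->BD, D->AC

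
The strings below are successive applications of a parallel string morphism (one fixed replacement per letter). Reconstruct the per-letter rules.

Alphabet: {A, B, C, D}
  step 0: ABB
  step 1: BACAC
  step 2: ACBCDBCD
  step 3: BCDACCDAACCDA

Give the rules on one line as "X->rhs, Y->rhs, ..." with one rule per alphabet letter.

A->B, B->AC, C->CD, D->A

  step 2 ⇒ step 3: ACBCDBCD ⇒ B·CD·AC·CD·A·AC·CD·A
    A ↦ B
    B ↦ AC
    C ↦ CD
    D ↦ A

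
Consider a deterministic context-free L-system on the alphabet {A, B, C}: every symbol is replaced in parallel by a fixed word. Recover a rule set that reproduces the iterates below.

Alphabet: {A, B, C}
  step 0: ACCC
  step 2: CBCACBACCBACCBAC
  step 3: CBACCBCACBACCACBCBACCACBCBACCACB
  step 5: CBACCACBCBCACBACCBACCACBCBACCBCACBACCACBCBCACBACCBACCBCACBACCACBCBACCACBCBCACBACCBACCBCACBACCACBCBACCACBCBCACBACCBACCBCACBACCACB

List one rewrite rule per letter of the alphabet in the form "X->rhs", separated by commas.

  step 2 ⇒ step 3: CBCACBACCBACCBAC ⇒ CB·AC·CB·CA·CB·AC·CA·CB·CB·AC·CA·CB·CB·AC·CA·CB
    A ↦ CA
    B ↦ AC
    C ↦ CB

A->CA, B->AC, C->CB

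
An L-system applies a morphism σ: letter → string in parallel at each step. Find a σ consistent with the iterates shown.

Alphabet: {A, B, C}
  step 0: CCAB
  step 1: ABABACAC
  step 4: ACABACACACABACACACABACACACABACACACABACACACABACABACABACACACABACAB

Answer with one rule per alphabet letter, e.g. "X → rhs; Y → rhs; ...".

  step 0 ⇒ step 1: CCAB ⇒ AB·AB·AC·AC
    A ↦ AC
    B ↦ AC
    C ↦ AB

A->AC, B->AC, C->AB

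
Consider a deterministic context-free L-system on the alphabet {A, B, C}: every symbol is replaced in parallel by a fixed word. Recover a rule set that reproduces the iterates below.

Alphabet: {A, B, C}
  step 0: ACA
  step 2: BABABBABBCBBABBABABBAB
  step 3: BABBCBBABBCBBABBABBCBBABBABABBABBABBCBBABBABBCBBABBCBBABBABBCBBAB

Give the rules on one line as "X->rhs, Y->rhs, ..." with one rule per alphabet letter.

A->BCB, B->BAB, C->AB

  step 2 ⇒ step 3: BABABBABBCBBABBABABBAB ⇒ BAB·BCB·BAB·BCB·BAB·BAB·BCB·BAB·BAB·AB·BAB·BAB·BCB·BAB·BAB·BCB·BAB·BCB·BAB·BAB·BCB·BAB
    A ↦ BCB
    B ↦ BAB
    C ↦ AB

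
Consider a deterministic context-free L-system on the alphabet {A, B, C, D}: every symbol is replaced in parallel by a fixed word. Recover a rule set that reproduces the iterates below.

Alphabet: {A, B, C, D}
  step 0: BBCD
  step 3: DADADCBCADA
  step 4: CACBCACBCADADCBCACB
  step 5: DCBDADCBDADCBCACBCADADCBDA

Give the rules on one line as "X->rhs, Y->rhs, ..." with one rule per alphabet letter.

  step 4 ⇒ step 5: CACBCACBCADADCBCACB ⇒ D·CB·D·A·D·CB·D·A·D·CB·CA·CB·CA·D·A·D·CB·D·A
    A ↦ CB
    B ↦ A
    C ↦ D
    D ↦ CA

A->CB, B->A, C->D, D->CA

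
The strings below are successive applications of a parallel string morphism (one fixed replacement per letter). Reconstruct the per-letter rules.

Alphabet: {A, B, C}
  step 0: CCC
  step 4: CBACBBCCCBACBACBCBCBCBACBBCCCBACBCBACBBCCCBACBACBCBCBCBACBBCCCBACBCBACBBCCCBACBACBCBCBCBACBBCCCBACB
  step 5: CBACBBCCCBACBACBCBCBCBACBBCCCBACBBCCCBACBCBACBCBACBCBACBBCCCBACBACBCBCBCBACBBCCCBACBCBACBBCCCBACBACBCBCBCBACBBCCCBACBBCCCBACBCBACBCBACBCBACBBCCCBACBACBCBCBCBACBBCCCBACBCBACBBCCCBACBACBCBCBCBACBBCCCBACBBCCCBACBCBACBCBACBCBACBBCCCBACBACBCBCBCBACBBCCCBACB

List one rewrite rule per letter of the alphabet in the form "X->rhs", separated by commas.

A->BCC, B->ACB, C->CB

  step 4 ⇒ step 5: CBACBBCCCBACBACBCBCBCBACBBCCCBACBCBACBBCCCBACBACBCBCBCBACBBCCCBACBCBACBBCCCBACBACBCBCBCBACBBCCCBACB ⇒ CB·ACB·BCC·CB·ACB·ACB·CB·CB·CB·ACB·BCC·CB·ACB·BCC·CB·ACB·CB·ACB·CB·ACB·CB·ACB·BCC·CB·ACB·ACB·CB·CB·CB·ACB·BCC·CB·ACB·CB·ACB·BCC·CB·ACB·ACB·CB·CB·CB·ACB·BCC·CB·ACB·BCC·CB·ACB·CB·ACB·CB·ACB·CB·ACB·BCC·CB·ACB·ACB·CB·CB·CB·ACB·BCC·CB·ACB·CB·ACB·BCC·CB·ACB·ACB·CB·CB·CB·ACB·BCC·CB·ACB·BCC·CB·ACB·CB·ACB·CB·ACB·CB·ACB·BCC·CB·ACB·ACB·CB·CB·CB·ACB·BCC·CB·ACB
    A ↦ BCC
    B ↦ ACB
    C ↦ CB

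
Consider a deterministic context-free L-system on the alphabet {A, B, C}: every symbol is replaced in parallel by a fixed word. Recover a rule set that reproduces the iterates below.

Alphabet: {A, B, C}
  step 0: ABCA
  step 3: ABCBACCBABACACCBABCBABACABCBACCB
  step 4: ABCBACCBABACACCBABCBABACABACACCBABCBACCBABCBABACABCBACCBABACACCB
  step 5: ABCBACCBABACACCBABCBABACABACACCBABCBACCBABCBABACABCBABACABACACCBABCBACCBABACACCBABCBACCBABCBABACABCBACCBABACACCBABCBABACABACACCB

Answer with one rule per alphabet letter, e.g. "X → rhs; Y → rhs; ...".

  step 4 ⇒ step 5: ABCBACCBABACACCBABCBABACABACACCBABCBACCBABCBABACABCBACCBABACACCB ⇒ AB·CB·AC·CB·AB·AC·AC·CB·AB·CB·AB·AC·AB·AC·AC·CB·AB·CB·AC·CB·AB·CB·AB·AC·AB·CB·AB·AC·AB·AC·AC·CB·AB·CB·AC·CB·AB·AC·AC·CB·AB·CB·AC·CB·AB·CB·AB·AC·AB·CB·AC·CB·AB·AC·AC·CB·AB·CB·AB·AC·AB·AC·AC·CB
    A ↦ AB
    B ↦ CB
    C ↦ AC

A->AB, B->CB, C->AC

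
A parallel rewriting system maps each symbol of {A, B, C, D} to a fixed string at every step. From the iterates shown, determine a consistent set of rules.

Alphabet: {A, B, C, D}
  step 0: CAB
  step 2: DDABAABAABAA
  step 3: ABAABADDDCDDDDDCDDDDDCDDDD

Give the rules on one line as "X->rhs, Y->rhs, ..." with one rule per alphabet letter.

A->DD, B->DC, C->A, D->ABA

  step 2 ⇒ step 3: DDABAABAABAA ⇒ ABA·ABA·DD·DC·DD·DD·DC·DD·DD·DC·DD·DD
    A ↦ DD
    B ↦ DC
    D ↦ ABA
    C ↦ A  (constrained at step 0)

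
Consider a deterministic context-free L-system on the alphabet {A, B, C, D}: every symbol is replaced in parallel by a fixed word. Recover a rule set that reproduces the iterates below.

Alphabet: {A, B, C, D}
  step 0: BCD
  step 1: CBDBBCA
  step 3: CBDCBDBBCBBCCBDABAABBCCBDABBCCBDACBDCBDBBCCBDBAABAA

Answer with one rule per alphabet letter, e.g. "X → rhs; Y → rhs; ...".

A->BAA, B->CBD, C->BBC, D->A

  step 0 ⇒ step 1: BCD ⇒ CBD·BBC·A
    B ↦ CBD
    C ↦ BBC
    D ↦ A
    A ↦ BAA  (constrained at step 1)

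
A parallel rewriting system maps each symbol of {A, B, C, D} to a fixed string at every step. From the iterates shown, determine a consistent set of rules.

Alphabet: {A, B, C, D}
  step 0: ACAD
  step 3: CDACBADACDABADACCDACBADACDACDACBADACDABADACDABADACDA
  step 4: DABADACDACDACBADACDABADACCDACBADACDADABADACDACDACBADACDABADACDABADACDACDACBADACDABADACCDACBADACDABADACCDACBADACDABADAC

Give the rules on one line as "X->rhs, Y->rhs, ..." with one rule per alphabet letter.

  step 3 ⇒ step 4: CDACBADACDABADACCDACBADACDACDACBADACDABADACDABADACDA ⇒ DA·BA·DAC·DA·C·DAC·BA·DAC·DA·BA·DAC·C·DAC·BA·DAC·DA·DA·BA·DAC·DA·C·DAC·BA·DAC·DA·BA·DAC·DA·BA·DAC·DA·C·DAC·BA·DAC·DA·BA·DAC·C·DAC·BA·DAC·DA·BA·DAC·C·DAC·BA·DAC·DA·BA·DAC
    A ↦ DAC
    B ↦ C
    C ↦ DA
    D ↦ BA

A->DAC, B->C, C->DA, D->BA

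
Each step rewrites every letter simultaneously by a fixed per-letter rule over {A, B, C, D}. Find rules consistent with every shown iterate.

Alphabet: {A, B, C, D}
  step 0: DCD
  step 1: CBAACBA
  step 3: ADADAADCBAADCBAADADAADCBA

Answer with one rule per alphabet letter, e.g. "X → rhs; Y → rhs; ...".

A->AD, B->AC, C->A, D->CBA

  step 0 ⇒ step 1: DCD ⇒ CBA·A·CBA
    C ↦ A
    D ↦ CBA
    A ↦ AD  (constrained at step 1)
    B ↦ AC  (constrained at step 1)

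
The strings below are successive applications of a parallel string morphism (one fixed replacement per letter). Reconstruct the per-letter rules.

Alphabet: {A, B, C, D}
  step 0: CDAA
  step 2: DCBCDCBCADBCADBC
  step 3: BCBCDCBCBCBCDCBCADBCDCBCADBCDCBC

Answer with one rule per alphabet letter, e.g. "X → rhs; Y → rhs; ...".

A->AD, B->DC, C->BC, D->BC

  step 2 ⇒ step 3: DCBCDCBCADBCADBC ⇒ BC·BC·DC·BC·BC·BC·DC·BC·AD·BC·DC·BC·AD·BC·DC·BC
    A ↦ AD
    B ↦ DC
    C ↦ BC
    D ↦ BC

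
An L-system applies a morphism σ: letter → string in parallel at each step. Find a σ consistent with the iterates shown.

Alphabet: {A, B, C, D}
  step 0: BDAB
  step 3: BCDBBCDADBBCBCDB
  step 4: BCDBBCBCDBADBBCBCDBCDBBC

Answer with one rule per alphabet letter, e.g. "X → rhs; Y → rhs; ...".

A->AD, B->BC, C->D, D->B

  step 3 ⇒ step 4: BCDBBCDADBBCBCDB ⇒ BC·D·B·BC·BC·D·B·AD·B·BC·BC·D·BC·D·B·BC
    A ↦ AD
    B ↦ BC
    C ↦ D
    D ↦ B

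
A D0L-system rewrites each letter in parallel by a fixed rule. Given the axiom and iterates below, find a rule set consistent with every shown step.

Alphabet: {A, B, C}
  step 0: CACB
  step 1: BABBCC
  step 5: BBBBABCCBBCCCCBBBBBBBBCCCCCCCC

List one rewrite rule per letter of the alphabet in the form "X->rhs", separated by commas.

  step 0 ⇒ step 1: CACB ⇒ B·AB·B·CC
    A ↦ AB
    B ↦ CC
    C ↦ B

A->AB, B->CC, C->B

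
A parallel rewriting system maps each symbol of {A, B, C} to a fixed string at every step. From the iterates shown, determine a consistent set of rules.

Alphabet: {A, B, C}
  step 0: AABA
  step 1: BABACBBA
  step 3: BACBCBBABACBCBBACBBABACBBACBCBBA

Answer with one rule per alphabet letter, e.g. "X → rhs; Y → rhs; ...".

A->BA, B->CB, C->BA

  step 0 ⇒ step 1: AABA ⇒ BA·BA·CB·BA
    A ↦ BA
    B ↦ CB
    C ↦ BA  (constrained at step 1)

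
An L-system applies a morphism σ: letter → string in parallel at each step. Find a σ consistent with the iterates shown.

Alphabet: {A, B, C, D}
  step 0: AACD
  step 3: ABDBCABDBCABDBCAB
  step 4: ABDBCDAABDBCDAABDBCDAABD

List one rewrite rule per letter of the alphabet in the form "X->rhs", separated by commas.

A->AB, B->D, C->A, D->BC

  step 3 ⇒ step 4: ABDBCABDBCABDBCAB ⇒ AB·D·BC·D·A·AB·D·BC·D·A·AB·D·BC·D·A·AB·D
    A ↦ AB
    B ↦ D
    C ↦ A
    D ↦ BC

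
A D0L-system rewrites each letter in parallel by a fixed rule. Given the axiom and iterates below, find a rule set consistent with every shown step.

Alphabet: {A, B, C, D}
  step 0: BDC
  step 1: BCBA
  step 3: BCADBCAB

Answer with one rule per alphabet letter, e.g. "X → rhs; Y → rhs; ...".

A->D, B->BC, C->A, D->B

  step 0 ⇒ step 1: BDC ⇒ BC·B·A
    B ↦ BC
    C ↦ A
    D ↦ B
    A ↦ D  (constrained at step 1)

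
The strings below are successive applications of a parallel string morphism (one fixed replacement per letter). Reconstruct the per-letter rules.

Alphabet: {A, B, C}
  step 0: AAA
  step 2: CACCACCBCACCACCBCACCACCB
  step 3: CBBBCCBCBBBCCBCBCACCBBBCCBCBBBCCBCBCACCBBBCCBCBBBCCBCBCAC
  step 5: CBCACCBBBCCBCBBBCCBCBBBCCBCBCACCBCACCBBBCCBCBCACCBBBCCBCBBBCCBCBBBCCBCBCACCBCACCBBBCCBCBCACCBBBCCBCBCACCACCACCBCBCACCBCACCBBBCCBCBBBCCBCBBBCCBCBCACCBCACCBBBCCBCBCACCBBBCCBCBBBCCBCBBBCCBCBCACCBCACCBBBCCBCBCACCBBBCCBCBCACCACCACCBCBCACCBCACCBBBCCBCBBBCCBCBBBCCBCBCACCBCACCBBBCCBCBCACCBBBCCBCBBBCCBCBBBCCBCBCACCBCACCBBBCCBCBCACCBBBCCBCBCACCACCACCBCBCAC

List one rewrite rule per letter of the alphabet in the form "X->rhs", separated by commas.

A->BBC, B->CAC, C->CB

  step 2 ⇒ step 3: CACCACCBCACCACCBCACCACCB ⇒ CB·BBC·CB·CB·BBC·CB·CB·CAC·CB·BBC·CB·CB·BBC·CB·CB·CAC·CB·BBC·CB·CB·BBC·CB·CB·CAC
    A ↦ BBC
    B ↦ CAC
    C ↦ CB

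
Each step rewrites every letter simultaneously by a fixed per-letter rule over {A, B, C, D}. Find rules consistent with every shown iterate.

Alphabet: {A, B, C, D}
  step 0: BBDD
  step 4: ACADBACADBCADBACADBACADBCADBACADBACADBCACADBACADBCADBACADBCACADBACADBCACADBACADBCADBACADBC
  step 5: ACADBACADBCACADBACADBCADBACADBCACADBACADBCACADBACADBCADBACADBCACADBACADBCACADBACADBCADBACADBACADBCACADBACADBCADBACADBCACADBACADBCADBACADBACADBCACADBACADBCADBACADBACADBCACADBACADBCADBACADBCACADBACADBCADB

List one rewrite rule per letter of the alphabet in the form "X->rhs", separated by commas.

  step 4 ⇒ step 5: ACADBACADBCADBACADBACADBCADBACADBACADBCACADBACADBCADBACADBCACADBACADBCACADBACADBCADBACADBC ⇒ AC·ADB·AC·ADB·C·AC·ADB·AC·ADB·C·ADB·AC·ADB·C·AC·ADB·AC·ADB·C·AC·ADB·AC·ADB·C·ADB·AC·ADB·C·AC·ADB·AC·ADB·C·AC·ADB·AC·ADB·C·ADB·AC·ADB·AC·ADB·C·AC·ADB·AC·ADB·C·ADB·AC·ADB·C·AC·ADB·AC·ADB·C·ADB·AC·ADB·AC·ADB·C·AC·ADB·AC·ADB·C·ADB·AC·ADB·AC·ADB·C·AC·ADB·AC·ADB·C·ADB·AC·ADB·C·AC·ADB·AC·ADB·C·ADB
    A ↦ AC
    B ↦ C
    C ↦ ADB
    D ↦ ADB

A->AC, B->C, C->ADB, D->ADB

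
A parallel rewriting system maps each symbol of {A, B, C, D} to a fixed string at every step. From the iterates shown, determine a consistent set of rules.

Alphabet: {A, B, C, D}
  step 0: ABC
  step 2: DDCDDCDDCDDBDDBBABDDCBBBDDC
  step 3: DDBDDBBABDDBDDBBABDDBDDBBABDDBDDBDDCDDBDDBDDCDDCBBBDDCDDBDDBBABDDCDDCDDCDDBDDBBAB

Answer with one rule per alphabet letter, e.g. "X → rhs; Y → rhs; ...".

  step 2 ⇒ step 3: DDCDDCDDCDDBDDBBABDDCBBBDDC ⇒ DDB·DDB·BAB·DDB·DDB·BAB·DDB·DDB·BAB·DDB·DDB·DDC·DDB·DDB·DDC·DDC·BBB·DDC·DDB·DDB·BAB·DDC·DDC·DDC·DDB·DDB·BAB
    A ↦ BBB
    B ↦ DDC
    C ↦ BAB
    D ↦ DDB

A->BBB, B->DDC, C->BAB, D->DDB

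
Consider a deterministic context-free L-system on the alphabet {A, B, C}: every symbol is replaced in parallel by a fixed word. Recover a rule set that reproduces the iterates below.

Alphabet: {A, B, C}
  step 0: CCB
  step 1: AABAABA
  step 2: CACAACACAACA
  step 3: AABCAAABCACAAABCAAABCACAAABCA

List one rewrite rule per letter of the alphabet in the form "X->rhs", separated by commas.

  step 2 ⇒ step 3: CACAACACAACA ⇒ AAB·CA·AAB·CA·CA·AAB·CA·AAB·CA·CA·AAB·CA
    A ↦ CA
    C ↦ AAB
  step 0 ⇒ step 1: CCB ⇒ AAB·AAB·A
    B ↦ A

A->CA, B->A, C->AAB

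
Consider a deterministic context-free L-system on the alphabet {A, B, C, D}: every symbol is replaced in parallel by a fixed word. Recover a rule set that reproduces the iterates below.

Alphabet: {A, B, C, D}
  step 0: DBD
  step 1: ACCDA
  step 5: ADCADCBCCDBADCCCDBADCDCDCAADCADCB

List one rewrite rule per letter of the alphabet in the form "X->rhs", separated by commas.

A->B, B->CCD, C->DC, D->A

  step 0 ⇒ step 1: DBD ⇒ A·CCD·A
    B ↦ CCD
    D ↦ A
    A ↦ B  (constrained at step 1)
    C ↦ DC  (constrained at step 1)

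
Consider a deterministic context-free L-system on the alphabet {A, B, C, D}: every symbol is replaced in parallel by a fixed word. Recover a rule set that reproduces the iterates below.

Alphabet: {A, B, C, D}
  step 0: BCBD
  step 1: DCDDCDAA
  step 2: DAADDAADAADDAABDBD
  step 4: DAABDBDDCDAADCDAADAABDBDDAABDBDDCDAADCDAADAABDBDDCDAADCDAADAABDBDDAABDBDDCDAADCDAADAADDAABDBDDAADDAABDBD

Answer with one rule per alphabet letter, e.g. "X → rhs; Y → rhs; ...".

A->BD, B->DC, C->D, D->DAA

  step 1 ⇒ step 2: DCDDCDAA ⇒ DAA·D·DAA·DAA·D·DAA·BD·BD
    A ↦ BD
    C ↦ D
    D ↦ DAA
  step 0 ⇒ step 1: BCBD ⇒ DC·D·DC·DAA
    B ↦ DC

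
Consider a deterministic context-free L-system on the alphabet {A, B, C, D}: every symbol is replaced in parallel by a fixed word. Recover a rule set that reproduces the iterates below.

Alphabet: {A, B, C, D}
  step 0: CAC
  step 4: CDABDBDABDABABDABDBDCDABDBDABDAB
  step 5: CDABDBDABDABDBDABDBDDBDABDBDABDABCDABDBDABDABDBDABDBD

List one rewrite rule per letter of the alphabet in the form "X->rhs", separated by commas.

  step 4 ⇒ step 5: CDABDBDABDABABDABDBDCDABDBDABDAB ⇒ CD·AB·DB·D·AB·D·AB·DB·D·AB·DB·D·DB·D·AB·DB·D·AB·D·AB·CD·AB·DB·D·AB·D·AB·DB·D·AB·DB·D
    A ↦ DB
    B ↦ D
    C ↦ CD
    D ↦ AB

A->DB, B->D, C->CD, D->AB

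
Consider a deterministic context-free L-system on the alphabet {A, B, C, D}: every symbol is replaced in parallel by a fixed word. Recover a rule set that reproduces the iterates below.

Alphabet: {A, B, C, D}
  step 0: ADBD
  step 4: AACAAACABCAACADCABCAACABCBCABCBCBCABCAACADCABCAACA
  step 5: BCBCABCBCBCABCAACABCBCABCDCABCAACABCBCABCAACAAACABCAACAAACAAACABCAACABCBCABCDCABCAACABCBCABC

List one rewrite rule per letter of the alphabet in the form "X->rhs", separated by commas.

  step 4 ⇒ step 5: AACAAACABCAACADCABCAACABCBCABCBCBCABCAACADCABCAACA ⇒ BC·BC·A·BC·BC·BC·A·BC·AAC·A·BC·BC·A·BC·DC·A·BC·AAC·A·BC·BC·A·BC·AAC·A·AAC·A·BC·AAC·A·AAC·A·AAC·A·BC·AAC·A·BC·BC·A·BC·DC·A·BC·AAC·A·BC·BC·A·BC
    A ↦ BC
    B ↦ AAC
    C ↦ A
    D ↦ DC

A->BC, B->AAC, C->A, D->DC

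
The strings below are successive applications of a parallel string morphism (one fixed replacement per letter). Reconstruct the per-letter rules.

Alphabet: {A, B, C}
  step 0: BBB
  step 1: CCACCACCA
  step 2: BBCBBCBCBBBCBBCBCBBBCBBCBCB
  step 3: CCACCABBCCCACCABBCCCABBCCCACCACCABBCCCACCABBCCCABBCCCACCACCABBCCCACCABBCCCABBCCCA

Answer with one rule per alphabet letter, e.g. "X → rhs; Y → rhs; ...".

A->BCB, B->CCA, C->BBC

  step 2 ⇒ step 3: BBCBBCBCBBBCBBCBCBBBCBBCBCB ⇒ CCA·CCA·BBC·CCA·CCA·BBC·CCA·BBC·CCA·CCA·CCA·BBC·CCA·CCA·BBC·CCA·BBC·CCA·CCA·CCA·BBC·CCA·CCA·BBC·CCA·BBC·CCA
    B ↦ CCA
    C ↦ BBC
  step 1 ⇒ step 2: CCACCACCA ⇒ BBC·BBC·BCB·BBC·BBC·BCB·BBC·BBC·BCB
    A ↦ BCB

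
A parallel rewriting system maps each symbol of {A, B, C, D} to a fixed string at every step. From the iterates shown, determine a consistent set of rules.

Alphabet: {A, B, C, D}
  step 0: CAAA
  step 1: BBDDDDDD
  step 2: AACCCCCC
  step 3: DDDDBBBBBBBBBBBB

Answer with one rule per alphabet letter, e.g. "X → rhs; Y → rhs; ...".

A->DD, B->A, C->BB, D->C

  step 2 ⇒ step 3: AACCCCCC ⇒ DD·DD·BB·BB·BB·BB·BB·BB
    A ↦ DD
    C ↦ BB
  step 1 ⇒ step 2: BBDDDDDD ⇒ A·A·C·C·C·C·C·C
    B ↦ A
  step 1 ⇒ step 2: BBDDDDDD ⇒ A·A·C·C·C·C·C·C
    D ↦ C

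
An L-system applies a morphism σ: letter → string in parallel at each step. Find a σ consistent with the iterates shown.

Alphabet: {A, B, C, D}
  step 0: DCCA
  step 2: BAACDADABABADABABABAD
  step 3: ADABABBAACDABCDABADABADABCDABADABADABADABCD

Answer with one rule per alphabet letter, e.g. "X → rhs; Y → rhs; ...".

A->AB, B->AD, C->BAA, D->CD

  step 2 ⇒ step 3: BAACDADABABADABABABAD ⇒ AD·AB·AB·BAA·CD·AB·CD·AB·AD·AB·AD·AB·CD·AB·AD·AB·AD·AB·AD·AB·CD
    A ↦ AB
    B ↦ AD
    C ↦ BAA
    D ↦ CD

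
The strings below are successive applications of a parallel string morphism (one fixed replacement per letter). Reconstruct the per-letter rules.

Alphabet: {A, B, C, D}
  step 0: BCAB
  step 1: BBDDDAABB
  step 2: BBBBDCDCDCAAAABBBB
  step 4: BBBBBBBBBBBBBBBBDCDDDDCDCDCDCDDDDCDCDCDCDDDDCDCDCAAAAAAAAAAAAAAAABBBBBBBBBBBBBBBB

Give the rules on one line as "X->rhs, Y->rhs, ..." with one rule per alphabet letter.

A->AA, B->BB, C->DDD, D->DC

  step 1 ⇒ step 2: BBDDDAABB ⇒ BB·BB·DC·DC·DC·AA·AA·BB·BB
    A ↦ AA
    B ↦ BB
    D ↦ DC
  step 0 ⇒ step 1: BCAB ⇒ BB·DDD·AA·BB
    C ↦ DDD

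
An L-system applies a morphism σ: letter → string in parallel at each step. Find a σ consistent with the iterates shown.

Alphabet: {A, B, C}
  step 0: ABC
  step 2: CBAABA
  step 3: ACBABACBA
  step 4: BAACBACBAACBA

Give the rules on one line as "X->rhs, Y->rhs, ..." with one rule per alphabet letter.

A->BA, B->C, C->A

  step 3 ⇒ step 4: ACBABACBA ⇒ BA·A·C·BA·C·BA·A·C·BA
    A ↦ BA
    B ↦ C
    C ↦ A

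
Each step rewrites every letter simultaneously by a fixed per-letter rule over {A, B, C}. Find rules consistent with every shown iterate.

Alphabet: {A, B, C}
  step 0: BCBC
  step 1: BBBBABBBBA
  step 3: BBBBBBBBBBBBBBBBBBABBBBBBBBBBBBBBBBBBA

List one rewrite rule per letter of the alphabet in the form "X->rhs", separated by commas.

A->C, B->BB, C->BBA

  step 0 ⇒ step 1: BCBC ⇒ BB·BBA·BB·BBA
    B ↦ BB
    C ↦ BBA
    A ↦ C  (constrained at step 1)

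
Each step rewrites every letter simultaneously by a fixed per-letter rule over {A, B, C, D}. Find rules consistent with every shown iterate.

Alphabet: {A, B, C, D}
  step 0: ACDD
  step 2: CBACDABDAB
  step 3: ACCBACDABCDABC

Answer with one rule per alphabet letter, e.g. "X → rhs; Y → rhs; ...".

  step 2 ⇒ step 3: CBACDABDAB ⇒ AC·C·B·AC·DA·B·C·DA·B·C
    A ↦ B
    B ↦ C
    C ↦ AC
    D ↦ DA

A->B, B->C, C->AC, D->DA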